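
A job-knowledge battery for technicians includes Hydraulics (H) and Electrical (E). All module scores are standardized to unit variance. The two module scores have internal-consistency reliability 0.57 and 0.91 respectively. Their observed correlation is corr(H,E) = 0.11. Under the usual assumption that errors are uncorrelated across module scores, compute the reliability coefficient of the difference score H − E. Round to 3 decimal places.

0.708

Var(H−E) = 1 + 1 − 2·0.11 = 2 − 0.22 = 1.78.
Under uncorrelated errors the observed covariances equal the true-score covariances, so only the own-variance terms attenuate.
True-score variance = [0.57 + 0.91] − 0.22 = 1.48 − 0.22 = 1.26.
Reliability = 1.26 / 1.78 = 0.708.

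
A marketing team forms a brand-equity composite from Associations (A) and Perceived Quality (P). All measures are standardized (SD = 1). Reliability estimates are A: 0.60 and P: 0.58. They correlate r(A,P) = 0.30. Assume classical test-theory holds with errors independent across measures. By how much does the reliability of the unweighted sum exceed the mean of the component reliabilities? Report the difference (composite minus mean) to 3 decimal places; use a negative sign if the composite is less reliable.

Var(sum) = 2 + 0.6 = 2.6; true-score variance = 1.18 + 0.6 = 1.78; composite reliability = 0.6846.
Mean component reliability = 0.5900.
Difference = 0.6846 − 0.5900 = 0.095.

0.095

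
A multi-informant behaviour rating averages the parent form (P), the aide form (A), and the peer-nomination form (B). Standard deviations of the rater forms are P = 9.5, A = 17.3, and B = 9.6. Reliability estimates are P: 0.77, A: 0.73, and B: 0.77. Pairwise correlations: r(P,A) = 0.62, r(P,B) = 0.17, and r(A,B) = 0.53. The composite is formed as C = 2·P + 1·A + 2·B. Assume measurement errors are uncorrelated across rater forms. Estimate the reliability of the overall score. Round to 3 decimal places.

0.870

Var(C) = 2²·9.5² + 17.3² + 2²·9.6² + 2·[2·9.5·17.3·0.62 + 4·9.5·9.6·0.17 + 2·17.3·9.6·0.53] = 1028.93 + 883.71 = 1912.64.
Because errors are independent across components, Cov(Tᵢ,Tⱼ) = Cov(Xᵢ,Xⱼ); the off-diagonal part of the true-score variance is the same as above.
True-score variance = [2²·9.5²·0.77 + 17.3²·0.73 + 2²·9.6²·0.77] + 883.71 = 780.305 + 883.71 = 1664.01.
Reliability = 1664.01 / 1912.64 = 0.870.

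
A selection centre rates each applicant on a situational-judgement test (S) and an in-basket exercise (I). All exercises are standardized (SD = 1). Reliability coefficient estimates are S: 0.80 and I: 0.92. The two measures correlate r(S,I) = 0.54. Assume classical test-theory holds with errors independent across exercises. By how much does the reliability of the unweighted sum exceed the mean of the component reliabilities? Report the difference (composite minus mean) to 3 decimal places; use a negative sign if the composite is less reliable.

0.049

Var(sum) = 2 + 1.08 = 3.08; true-score variance = 1.72 + 1.08 = 2.8; composite reliability = 0.9091.
Mean component reliability = 0.8600.
Difference = 0.9091 − 0.8600 = 0.049.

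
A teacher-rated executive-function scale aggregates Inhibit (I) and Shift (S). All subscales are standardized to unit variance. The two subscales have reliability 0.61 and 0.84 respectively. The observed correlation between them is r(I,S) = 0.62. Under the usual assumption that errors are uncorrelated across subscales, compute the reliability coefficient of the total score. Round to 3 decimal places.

Var(I+S) = 2 + 2·[0.62] = 2 + 1.24 = 3.24.
Because errors are independent across components, Cov(Tᵢ,Tⱼ) = Cov(Xᵢ,Xⱼ); the off-diagonal part of the true-score variance is the same as above.
True-score variance = [0.61 + 0.84] + 1.24 = 1.45 + 1.24 = 2.69.
Reliability = 2.69 / 3.24 = 0.830.

0.830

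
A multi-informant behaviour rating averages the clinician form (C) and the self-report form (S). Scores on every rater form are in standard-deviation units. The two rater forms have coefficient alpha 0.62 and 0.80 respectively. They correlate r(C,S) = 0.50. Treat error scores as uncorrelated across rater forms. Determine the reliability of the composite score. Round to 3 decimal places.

Var(C+S) = 2 + 2·[0.50] = 2 + 1 = 3.
Under uncorrelated errors the observed covariances equal the true-score covariances, so only the own-variance terms attenuate.
True-score variance = [0.62 + 0.80] + 1 = 1.42 + 1 = 2.42.
Reliability = 2.42 / 3 = 0.807.

0.807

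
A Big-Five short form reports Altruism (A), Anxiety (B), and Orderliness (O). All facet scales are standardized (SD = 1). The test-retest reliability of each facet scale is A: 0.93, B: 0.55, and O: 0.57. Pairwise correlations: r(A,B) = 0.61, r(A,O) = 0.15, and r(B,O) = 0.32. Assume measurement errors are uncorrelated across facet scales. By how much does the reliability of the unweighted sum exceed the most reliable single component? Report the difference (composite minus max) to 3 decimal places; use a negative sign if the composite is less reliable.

Var(sum) = 3 + 2.16 = 5.16; true-score variance = 2.05 + 2.16 = 4.21; composite reliability = 0.8159.
Max component reliability = 0.9300.
Difference = 0.8159 − 0.9300 = -0.114.

-0.114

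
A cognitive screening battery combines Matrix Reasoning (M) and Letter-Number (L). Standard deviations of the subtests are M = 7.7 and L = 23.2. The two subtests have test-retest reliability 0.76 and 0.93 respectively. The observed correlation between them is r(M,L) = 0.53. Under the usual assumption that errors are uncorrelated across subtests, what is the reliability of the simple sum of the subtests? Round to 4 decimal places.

Var(M+L) = 7.7² + 23.2² + 2·[7.7·23.2·0.53] = 597.53 + 189.358 = 786.888.
Because errors are independent across components, Cov(Tᵢ,Tⱼ) = Cov(Xᵢ,Xⱼ); the off-diagonal part of the true-score variance is the same as above.
True-score variance = [7.7²·0.76 + 23.2²·0.93] + 189.358 = 545.624 + 189.358 = 734.982.
Reliability = 734.982 / 786.888 = 0.9340.

0.9340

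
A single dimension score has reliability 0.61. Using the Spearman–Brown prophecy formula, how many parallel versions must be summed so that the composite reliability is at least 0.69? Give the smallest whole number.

k ≥ ρ*(1−ρ₁)/(ρ₁(1−ρ*)) = 0.69·0.39 / (0.61·0.31) = 1.423.
Smallest integer k = 2.

2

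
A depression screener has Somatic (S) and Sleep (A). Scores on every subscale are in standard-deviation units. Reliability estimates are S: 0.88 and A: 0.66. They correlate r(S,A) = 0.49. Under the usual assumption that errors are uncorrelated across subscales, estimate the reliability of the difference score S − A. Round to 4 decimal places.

Var(S−A) = 1 + 1 − 2·0.49 = 2 − 0.98 = 1.02.
Under uncorrelated errors the observed covariances equal the true-score covariances, so only the own-variance terms attenuate.
True-score variance = [0.88 + 0.66] − 0.98 = 1.54 − 0.98 = 0.56.
Reliability = 0.56 / 1.02 = 0.5490.

0.5490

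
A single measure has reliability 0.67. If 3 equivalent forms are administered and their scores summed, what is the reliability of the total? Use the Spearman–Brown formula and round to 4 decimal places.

ρ_k = kρ / (1 + (k−1)ρ) = 3·0.67 / (1 + 2·0.67) = 2.010 / 2.340 = 0.8590.

0.8590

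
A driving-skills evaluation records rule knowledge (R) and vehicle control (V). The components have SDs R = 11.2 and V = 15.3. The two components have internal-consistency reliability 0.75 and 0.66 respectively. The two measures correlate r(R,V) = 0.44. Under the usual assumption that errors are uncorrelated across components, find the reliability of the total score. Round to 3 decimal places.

Var(R+V) = 11.2² + 15.3² + 2·[11.2·15.3·0.44] = 359.53 + 150.797 = 510.327.
With uncorrelated errors the cross-covariances are all true-score covariance, so they carry over unchanged; only the diagonal terms shrink to ρᵢσᵢ².
True-score variance = [11.2²·0.75 + 15.3²·0.66] + 150.797 = 248.579 + 150.797 = 399.376.
Reliability = 399.376 / 510.327 = 0.783.

0.783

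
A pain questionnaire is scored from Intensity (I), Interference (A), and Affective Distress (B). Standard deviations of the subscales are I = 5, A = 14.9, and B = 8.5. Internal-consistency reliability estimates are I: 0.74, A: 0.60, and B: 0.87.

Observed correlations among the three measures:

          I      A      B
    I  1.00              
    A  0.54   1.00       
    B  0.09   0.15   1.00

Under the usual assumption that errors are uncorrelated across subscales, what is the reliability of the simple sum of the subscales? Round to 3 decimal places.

Var(I+A+B) = 5² + 14.9² + 8.5² + 2·[5·14.9·0.54 + 5·8.5·0.09 + 14.9·8.5·0.15] = 319.26 + 126.105 = 445.365.
With uncorrelated errors the cross-covariances are all true-score covariance, so they carry over unchanged; only the diagonal terms shrink to ρᵢσᵢ².
True-score variance = [5²·0.74 + 14.9²·0.60 + 8.5²·0.87] + 126.105 = 214.564 + 126.105 = 340.669.
Reliability = 340.669 / 445.365 = 0.765.

0.765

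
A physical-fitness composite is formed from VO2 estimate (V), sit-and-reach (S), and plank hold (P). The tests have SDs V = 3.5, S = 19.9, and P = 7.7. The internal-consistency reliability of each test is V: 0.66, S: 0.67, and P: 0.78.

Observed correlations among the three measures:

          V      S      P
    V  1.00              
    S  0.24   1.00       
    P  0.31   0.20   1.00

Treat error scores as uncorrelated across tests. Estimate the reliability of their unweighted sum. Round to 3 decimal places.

0.745

Var(V+S+P) = 3.5² + 19.9² + 7.7² + 2·[3.5·19.9·0.24 + 3.5·7.7·0.31 + 19.9·7.7·0.20] = 467.55 + 111.433 = 578.983.
With uncorrelated errors the cross-covariances are all true-score covariance, so they carry over unchanged; only the diagonal terms shrink to ρᵢσᵢ².
True-score variance = [3.5²·0.66 + 19.9²·0.67 + 7.7²·0.78] + 111.433 = 319.658 + 111.433 = 431.091.
Reliability = 431.091 / 578.983 = 0.745.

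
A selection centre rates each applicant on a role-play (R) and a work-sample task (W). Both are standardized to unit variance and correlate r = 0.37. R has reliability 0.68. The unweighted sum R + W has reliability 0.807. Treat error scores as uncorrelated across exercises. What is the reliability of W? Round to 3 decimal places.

Var(R+W) = 2 + 2·0.37 = 2.740.
True-score variance = ρ_R + ρ_W + 2·0.37, so 0.807 = (0.68 + ρ_W + 0.74) / 2.740.
ρ_W = 0.807·2.740 − 0.68 − 0.74 = 0.791.

0.791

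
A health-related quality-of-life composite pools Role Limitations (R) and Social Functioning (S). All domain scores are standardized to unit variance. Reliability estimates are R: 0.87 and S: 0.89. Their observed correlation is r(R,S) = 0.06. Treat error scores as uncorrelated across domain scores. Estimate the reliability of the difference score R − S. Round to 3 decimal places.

Var(R−S) = 1 + 1 − 2·0.06 = 2 − 0.12 = 1.88.
With uncorrelated errors the cross-covariances are all true-score covariance, so they carry over unchanged; only the diagonal terms shrink to ρᵢσᵢ².
True-score variance = [0.87 + 0.89] − 0.12 = 1.76 − 0.12 = 1.64.
Reliability = 1.64 / 1.88 = 0.872.

0.872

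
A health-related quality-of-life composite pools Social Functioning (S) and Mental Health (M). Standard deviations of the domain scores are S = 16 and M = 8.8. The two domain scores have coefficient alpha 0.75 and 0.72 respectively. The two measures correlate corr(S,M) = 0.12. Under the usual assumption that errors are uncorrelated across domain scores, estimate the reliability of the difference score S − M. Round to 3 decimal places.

0.714

Var(S−M) = 16² + 8.8² − 2·16·8.8·0.12 = 333.44 − 33.792 = 299.648.
Under uncorrelated errors the observed covariances equal the true-score covariances, so only the own-variance terms attenuate.
True-score variance = [16²·0.75 + 8.8²·0.72] − 33.792 = 247.757 − 33.792 = 213.965.
Reliability = 213.965 / 299.648 = 0.714.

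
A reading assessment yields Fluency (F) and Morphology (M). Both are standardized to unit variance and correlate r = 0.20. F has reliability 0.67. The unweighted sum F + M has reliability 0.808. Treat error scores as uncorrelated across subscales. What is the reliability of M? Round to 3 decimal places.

0.869

Var(F+M) = 2 + 2·0.20 = 2.400.
True-score variance = ρ_F + ρ_M + 2·0.20, so 0.808 = (0.67 + ρ_M + 0.40) / 2.400.
ρ_M = 0.808·2.400 − 0.67 − 0.40 = 0.869.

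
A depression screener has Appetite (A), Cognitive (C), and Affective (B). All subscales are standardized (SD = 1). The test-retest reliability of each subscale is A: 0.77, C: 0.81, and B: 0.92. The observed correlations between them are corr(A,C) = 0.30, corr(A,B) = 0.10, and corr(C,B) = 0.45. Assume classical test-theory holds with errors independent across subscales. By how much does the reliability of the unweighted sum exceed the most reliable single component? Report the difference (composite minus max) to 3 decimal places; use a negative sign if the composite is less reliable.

-0.026

Var(sum) = 3 + 1.7 = 4.7; true-score variance = 2.5 + 1.7 = 4.2; composite reliability = 0.8936.
Max component reliability = 0.9200.
Difference = 0.8936 − 0.9200 = -0.026.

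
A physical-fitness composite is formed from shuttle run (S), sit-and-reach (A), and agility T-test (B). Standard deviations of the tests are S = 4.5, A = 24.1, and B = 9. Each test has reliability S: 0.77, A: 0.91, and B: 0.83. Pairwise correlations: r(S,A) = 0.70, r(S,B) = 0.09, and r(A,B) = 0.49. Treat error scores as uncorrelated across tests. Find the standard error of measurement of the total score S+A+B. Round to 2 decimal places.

8.41

Var(total) = 682.06 + 371.682 = 1053.74.
True-score variance = 611.36 + 371.682 = 983.042, so reliability = 0.9329.
Error variance = 1053.74 − 983.042 = 70.7004; SEM = √70.7004 = 8.41.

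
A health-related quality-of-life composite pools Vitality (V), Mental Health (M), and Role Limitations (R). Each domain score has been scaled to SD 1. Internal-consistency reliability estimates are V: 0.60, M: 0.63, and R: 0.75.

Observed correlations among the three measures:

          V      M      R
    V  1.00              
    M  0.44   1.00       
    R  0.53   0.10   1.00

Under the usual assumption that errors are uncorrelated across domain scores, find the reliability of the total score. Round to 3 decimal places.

0.802

Var(V+M+R) = 3 + 2·[0.44 + 0.53 + 0.10] = 3 + 2.14 = 5.14.
Under uncorrelated errors the observed covariances equal the true-score covariances, so only the own-variance terms attenuate.
True-score variance = [0.60 + 0.63 + 0.75] + 2.14 = 1.98 + 2.14 = 4.12.
Reliability = 4.12 / 5.14 = 0.802.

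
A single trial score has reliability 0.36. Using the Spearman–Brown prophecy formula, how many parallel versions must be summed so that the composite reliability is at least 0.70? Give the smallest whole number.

k ≥ ρ*(1−ρ₁)/(ρ₁(1−ρ*)) = 0.70·0.64 / (0.36·0.30) = 4.148.
Smallest integer k = 5.

5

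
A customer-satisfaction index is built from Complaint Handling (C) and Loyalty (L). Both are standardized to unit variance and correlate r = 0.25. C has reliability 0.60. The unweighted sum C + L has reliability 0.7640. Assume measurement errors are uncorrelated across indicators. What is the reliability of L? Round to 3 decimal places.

Var(C+L) = 2 + 2·0.25 = 2.500.
True-score variance = ρ_C + ρ_L + 2·0.25, so 0.7640 = (0.60 + ρ_L + 0.50) / 2.500.
ρ_L = 0.7640·2.500 − 0.60 − 0.50 = 0.810.

0.810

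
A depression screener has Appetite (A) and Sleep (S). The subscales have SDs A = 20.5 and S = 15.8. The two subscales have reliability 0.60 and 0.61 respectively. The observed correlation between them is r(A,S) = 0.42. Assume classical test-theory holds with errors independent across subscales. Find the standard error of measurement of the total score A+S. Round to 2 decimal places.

Var(total) = 669.89 + 272.076 = 941.966.
True-score variance = 404.43 + 272.076 = 676.506, so reliability = 0.7182.
Error variance = 941.966 − 676.506 = 265.46; SEM = √265.46 = 16.29.

16.29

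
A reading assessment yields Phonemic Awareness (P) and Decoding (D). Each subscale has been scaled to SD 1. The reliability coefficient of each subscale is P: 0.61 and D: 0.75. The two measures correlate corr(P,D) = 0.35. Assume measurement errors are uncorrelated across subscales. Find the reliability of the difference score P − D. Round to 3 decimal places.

0.508

Var(P−D) = 1 + 1 − 2·0.35 = 2 − 0.7 = 1.3.
With uncorrelated errors the cross-covariances are all true-score covariance, so they carry over unchanged; only the diagonal terms shrink to ρᵢσᵢ².
True-score variance = [0.61 + 0.75] − 0.7 = 1.36 − 0.7 = 0.66.
Reliability = 0.66 / 1.3 = 0.508.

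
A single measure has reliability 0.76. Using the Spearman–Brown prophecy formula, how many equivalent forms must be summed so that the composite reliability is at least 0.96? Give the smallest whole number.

8

k ≥ ρ*(1−ρ₁)/(ρ₁(1−ρ*)) = 0.96·0.24 / (0.76·0.04) = 7.579.
Smallest integer k = 8.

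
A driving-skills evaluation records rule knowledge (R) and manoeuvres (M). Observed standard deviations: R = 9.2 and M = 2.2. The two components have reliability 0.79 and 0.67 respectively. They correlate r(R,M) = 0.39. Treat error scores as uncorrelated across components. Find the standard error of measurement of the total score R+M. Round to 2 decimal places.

4.40

Var(total) = 89.48 + 15.7872 = 105.267.
True-score variance = 70.1084 + 15.7872 = 85.8956, so reliability = 0.8160.
Error variance = 105.267 − 85.8956 = 19.3716; SEM = √19.3716 = 4.40.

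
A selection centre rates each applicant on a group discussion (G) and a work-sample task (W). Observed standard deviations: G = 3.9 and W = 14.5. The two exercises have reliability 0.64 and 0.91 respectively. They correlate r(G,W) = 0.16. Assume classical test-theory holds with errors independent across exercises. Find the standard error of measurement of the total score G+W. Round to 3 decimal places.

4.939

Var(total) = 225.46 + 18.096 = 243.556.
True-score variance = 201.062 + 18.096 = 219.158, so reliability = 0.8998.
Error variance = 243.556 − 219.158 = 24.3981; SEM = √24.3981 = 4.939.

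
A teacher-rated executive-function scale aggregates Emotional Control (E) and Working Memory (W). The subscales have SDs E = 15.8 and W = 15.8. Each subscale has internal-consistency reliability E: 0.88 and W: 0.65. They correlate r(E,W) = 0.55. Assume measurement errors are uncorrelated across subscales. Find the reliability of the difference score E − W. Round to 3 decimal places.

Var(E−W) = 15.8² + 15.8² − 2·15.8·15.8·0.55 = 499.28 − 274.604 = 224.676.
With uncorrelated errors the cross-covariances are all true-score covariance, so they carry over unchanged; only the diagonal terms shrink to ρᵢσᵢ².
True-score variance = [15.8²·0.88 + 15.8²·0.65] − 274.604 = 381.949 − 274.604 = 107.345.
Reliability = 107.345 / 224.676 = 0.478.

0.478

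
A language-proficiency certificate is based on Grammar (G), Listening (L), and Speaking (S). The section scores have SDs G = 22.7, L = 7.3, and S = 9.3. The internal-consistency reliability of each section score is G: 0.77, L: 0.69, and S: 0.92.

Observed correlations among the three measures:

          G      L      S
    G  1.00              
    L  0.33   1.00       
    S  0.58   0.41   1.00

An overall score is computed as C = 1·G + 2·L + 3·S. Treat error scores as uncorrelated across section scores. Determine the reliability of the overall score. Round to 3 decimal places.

Var(C) = 22.7² + 2²·7.3² + 3²·9.3² + 2·[2·22.7·7.3·0.33 + 3·22.7·9.3·0.58 + 6·7.3·9.3·0.41] = 1506.86 + 1287.42 = 2794.28.
Because errors are independent across components, Cov(Tᵢ,Tⱼ) = Cov(Xᵢ,Xⱼ); the off-diagonal part of the true-score variance is the same as above.
True-score variance = [22.7²·0.77 + 2²·7.3²·0.69 + 3²·9.3²·0.92] + 1287.42 = 1259.99 + 1287.42 = 2547.41.
Reliability = 2547.41 / 2794.28 = 0.912.

0.912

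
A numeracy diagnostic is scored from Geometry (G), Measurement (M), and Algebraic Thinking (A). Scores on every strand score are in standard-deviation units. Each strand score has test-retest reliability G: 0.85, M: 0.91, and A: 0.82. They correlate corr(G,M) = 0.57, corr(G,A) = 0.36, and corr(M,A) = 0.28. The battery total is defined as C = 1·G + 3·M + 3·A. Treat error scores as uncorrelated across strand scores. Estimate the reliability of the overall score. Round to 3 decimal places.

Var(C) = 1 + 3² + 3² + 2·[3·0.57 + 3·0.36 + 9·0.28] = 19 + 10.62 = 29.62.
Because errors are independent across components, Cov(Tᵢ,Tⱼ) = Cov(Xᵢ,Xⱼ); the off-diagonal part of the true-score variance is the same as above.
True-score variance = [0.85 + 3²·0.91 + 3²·0.82] + 10.62 = 16.42 + 10.62 = 27.04.
Reliability = 27.04 / 29.62 = 0.913.

0.913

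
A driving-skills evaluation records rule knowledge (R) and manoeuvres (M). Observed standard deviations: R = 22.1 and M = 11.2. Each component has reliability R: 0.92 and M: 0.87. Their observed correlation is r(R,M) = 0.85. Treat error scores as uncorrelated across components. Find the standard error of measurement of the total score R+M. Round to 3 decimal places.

7.442

Var(total) = 613.85 + 420.784 = 1034.63.
True-score variance = 558.47 + 420.784 = 979.254, so reliability = 0.9465.
Error variance = 1034.63 − 979.254 = 55.38; SEM = √55.38 = 7.442.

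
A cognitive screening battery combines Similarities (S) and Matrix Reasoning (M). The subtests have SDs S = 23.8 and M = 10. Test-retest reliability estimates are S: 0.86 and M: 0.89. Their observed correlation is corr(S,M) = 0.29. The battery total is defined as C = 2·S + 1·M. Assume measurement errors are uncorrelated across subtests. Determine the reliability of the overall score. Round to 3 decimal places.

0.876

Var(C) = 2²·23.8² + 10² + 2·[2·23.8·10·0.29] = 2365.76 + 276.08 = 2641.84.
With uncorrelated errors the cross-covariances are all true-score covariance, so they carry over unchanged; only the diagonal terms shrink to ρᵢσᵢ².
True-score variance = [2²·23.8²·0.86 + 10²·0.89] + 276.08 = 2037.55 + 276.08 = 2313.63.
Reliability = 2313.63 / 2641.84 = 0.876.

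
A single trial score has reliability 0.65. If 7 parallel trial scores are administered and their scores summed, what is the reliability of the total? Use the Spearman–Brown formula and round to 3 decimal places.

0.929

ρ_k = kρ / (1 + (k−1)ρ) = 7·0.65 / (1 + 6·0.65) = 4.550 / 4.900 = 0.929.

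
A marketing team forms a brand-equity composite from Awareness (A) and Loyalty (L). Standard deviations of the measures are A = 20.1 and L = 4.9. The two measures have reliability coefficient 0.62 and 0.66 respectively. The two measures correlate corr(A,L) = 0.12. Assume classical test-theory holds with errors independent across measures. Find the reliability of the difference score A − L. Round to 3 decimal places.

0.600

Var(A−L) = 20.1² + 4.9² − 2·20.1·4.9·0.12 = 428.02 − 23.6376 = 404.382.
Because errors are independent across components, Cov(Tᵢ,Tⱼ) = Cov(Xᵢ,Xⱼ); the off-diagonal part of the true-score variance is the same as above.
True-score variance = [20.1²·0.62 + 4.9²·0.66] − 23.6376 = 266.333 − 23.6376 = 242.695.
Reliability = 242.695 / 404.382 = 0.600.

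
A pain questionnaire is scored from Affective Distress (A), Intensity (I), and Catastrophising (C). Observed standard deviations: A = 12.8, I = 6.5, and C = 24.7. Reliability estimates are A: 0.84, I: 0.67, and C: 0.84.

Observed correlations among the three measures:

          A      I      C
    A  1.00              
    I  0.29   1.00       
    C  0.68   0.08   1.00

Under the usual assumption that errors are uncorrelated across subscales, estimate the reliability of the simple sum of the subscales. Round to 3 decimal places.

Var(A+I+C) = 12.8² + 6.5² + 24.7² + 2·[12.8·6.5·0.29 + 12.8·24.7·0.68 + 6.5·24.7·0.08] = 816.18 + 503.922 = 1320.1.
With uncorrelated errors the cross-covariances are all true-score covariance, so they carry over unchanged; only the diagonal terms shrink to ρᵢσᵢ².
True-score variance = [12.8²·0.84 + 6.5²·0.67 + 24.7²·0.84] + 503.922 = 678.409 + 503.922 = 1182.33.
Reliability = 1182.33 / 1320.1 = 0.896.

0.896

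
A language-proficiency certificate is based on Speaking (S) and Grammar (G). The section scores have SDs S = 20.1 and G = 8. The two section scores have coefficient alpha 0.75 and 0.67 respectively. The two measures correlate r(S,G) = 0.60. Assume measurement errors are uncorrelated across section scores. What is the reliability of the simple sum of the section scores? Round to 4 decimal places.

Var(S+G) = 20.1² + 8² + 2·[20.1·8·0.60] = 468.01 + 192.96 = 660.97.
With uncorrelated errors the cross-covariances are all true-score covariance, so they carry over unchanged; only the diagonal terms shrink to ρᵢσᵢ².
True-score variance = [20.1²·0.75 + 8²·0.67] + 192.96 = 345.888 + 192.96 = 538.848.
Reliability = 538.848 / 660.97 = 0.8152.

0.8152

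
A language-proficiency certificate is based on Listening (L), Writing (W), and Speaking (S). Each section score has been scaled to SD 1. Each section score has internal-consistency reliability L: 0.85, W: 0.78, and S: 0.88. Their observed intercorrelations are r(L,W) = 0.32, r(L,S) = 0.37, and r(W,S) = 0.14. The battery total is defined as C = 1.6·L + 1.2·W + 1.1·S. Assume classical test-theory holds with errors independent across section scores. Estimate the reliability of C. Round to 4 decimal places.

0.8957

Var(C) = 1.6² + 1.2² + 1.1² + 2·[1.92·0.32 + 1.76·0.37 + 1.32·0.14] = 5.21 + 2.9008 = 8.1108.
With uncorrelated errors the cross-covariances are all true-score covariance, so they carry over unchanged; only the diagonal terms shrink to ρᵢσᵢ².
True-score variance = [1.6²·0.85 + 1.2²·0.78 + 1.1²·0.88] + 2.9008 = 4.364 + 2.9008 = 7.2648.
Reliability = 7.2648 / 8.1108 = 0.8957.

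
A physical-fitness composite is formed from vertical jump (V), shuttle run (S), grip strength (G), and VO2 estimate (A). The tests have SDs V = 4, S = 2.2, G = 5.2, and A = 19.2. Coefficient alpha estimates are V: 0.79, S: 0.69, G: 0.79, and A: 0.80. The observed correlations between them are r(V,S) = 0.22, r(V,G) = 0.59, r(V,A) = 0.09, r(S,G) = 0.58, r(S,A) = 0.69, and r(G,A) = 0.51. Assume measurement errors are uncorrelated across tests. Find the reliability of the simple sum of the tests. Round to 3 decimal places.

Var(V+S+G+A) = 4² + 2.2² + 5.2² + 19.2² + 2·[4·2.2·0.22 + 4·5.2·0.59 + 4·19.2·0.09 + 2.2·5.2·0.58 + 2.2·19.2·0.69 + 5.2·19.2·0.51] = 416.52 + 215.638 = 632.158.
Because errors are independent across components, Cov(Tᵢ,Tⱼ) = Cov(Xᵢ,Xⱼ); the off-diagonal part of the true-score variance is the same as above.
True-score variance = [4²·0.79 + 2.2²·0.69 + 5.2²·0.79 + 19.2²·0.80] + 215.638 = 332.253 + 215.638 = 547.892.
Reliability = 547.892 / 632.158 = 0.867.

0.867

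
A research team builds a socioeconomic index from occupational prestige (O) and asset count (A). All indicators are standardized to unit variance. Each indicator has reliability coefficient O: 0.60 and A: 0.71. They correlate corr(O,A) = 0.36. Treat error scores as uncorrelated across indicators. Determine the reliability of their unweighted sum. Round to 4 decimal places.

Var(O+A) = 2 + 2·[0.36] = 2 + 0.72 = 2.72.
Because errors are independent across components, Cov(Tᵢ,Tⱼ) = Cov(Xᵢ,Xⱼ); the off-diagonal part of the true-score variance is the same as above.
True-score variance = [0.60 + 0.71] + 0.72 = 1.31 + 0.72 = 2.03.
Reliability = 2.03 / 2.72 = 0.7463.

0.7463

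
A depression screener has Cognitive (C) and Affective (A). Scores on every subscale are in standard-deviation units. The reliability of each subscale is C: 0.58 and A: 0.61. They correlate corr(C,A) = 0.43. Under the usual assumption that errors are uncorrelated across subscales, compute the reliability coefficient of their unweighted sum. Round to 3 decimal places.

Var(C+A) = 2 + 2·[0.43] = 2 + 0.86 = 2.86.
Because errors are independent across components, Cov(Tᵢ,Tⱼ) = Cov(Xᵢ,Xⱼ); the off-diagonal part of the true-score variance is the same as above.
True-score variance = [0.58 + 0.61] + 0.86 = 1.19 + 0.86 = 2.05.
Reliability = 2.05 / 2.86 = 0.717.

0.717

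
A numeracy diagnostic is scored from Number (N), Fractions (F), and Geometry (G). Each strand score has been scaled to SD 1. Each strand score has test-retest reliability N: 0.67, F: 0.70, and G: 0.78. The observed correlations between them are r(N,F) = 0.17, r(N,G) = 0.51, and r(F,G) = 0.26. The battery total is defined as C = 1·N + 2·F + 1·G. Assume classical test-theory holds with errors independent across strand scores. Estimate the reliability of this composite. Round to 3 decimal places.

Var(C) = 1 + 2² + 1 + 2·[2·0.17 + 0.51 + 2·0.26] = 6 + 2.74 = 8.74.
With uncorrelated errors the cross-covariances are all true-score covariance, so they carry over unchanged; only the diagonal terms shrink to ρᵢσᵢ².
True-score variance = [0.67 + 2²·0.70 + 0.78] + 2.74 = 4.25 + 2.74 = 6.99.
Reliability = 6.99 / 8.74 = 0.800.

0.800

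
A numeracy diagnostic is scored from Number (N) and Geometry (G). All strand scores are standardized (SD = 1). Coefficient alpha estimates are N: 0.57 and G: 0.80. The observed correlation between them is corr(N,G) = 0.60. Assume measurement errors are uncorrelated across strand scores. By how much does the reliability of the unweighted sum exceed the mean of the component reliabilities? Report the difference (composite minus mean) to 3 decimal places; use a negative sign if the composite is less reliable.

Var(sum) = 2 + 1.2 = 3.2; true-score variance = 1.37 + 1.2 = 2.57; composite reliability = 0.8031.
Mean component reliability = 0.6850.
Difference = 0.8031 − 0.6850 = 0.118.

0.118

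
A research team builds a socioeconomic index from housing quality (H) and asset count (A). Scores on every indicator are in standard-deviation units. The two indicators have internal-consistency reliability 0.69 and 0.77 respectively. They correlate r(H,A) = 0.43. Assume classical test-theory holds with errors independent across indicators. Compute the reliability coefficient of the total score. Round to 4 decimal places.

Var(H+A) = 2 + 2·[0.43] = 2 + 0.86 = 2.86.
With uncorrelated errors the cross-covariances are all true-score covariance, so they carry over unchanged; only the diagonal terms shrink to ρᵢσᵢ².
True-score variance = [0.69 + 0.77] + 0.86 = 1.46 + 0.86 = 2.32.
Reliability = 2.32 / 2.86 = 0.8112.

0.8112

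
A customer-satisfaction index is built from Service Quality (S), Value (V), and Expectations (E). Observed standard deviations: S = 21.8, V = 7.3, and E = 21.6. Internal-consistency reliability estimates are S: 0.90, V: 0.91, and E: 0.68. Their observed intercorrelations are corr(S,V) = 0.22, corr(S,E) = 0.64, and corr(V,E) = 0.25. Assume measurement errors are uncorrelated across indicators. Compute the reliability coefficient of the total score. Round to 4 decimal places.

0.8846

Var(S+V+E) = 21.8² + 7.3² + 21.6² + 2·[21.8·7.3·0.22 + 21.8·21.6·0.64 + 7.3·21.6·0.25] = 995.09 + 751.588 = 1746.68.
With uncorrelated errors the cross-covariances are all true-score covariance, so they carry over unchanged; only the diagonal terms shrink to ρᵢσᵢ².
True-score variance = [21.8²·0.90 + 7.3²·0.91 + 21.6²·0.68] + 751.588 = 793.471 + 751.588 = 1545.06.
Reliability = 1545.06 / 1746.68 = 0.8846.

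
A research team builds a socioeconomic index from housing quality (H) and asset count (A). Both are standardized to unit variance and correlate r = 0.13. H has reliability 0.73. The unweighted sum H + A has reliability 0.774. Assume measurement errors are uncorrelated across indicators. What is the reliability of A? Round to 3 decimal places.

0.759

Var(H+A) = 2 + 2·0.13 = 2.260.
True-score variance = ρ_H + ρ_A + 2·0.13, so 0.774 = (0.73 + ρ_A + 0.26) / 2.260.
ρ_A = 0.774·2.260 − 0.73 − 0.26 = 0.759.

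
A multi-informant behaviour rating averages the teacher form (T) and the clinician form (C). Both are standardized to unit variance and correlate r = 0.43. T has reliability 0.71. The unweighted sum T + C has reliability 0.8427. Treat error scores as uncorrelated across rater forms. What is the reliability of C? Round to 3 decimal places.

Var(T+C) = 2 + 2·0.43 = 2.860.
True-score variance = ρ_T + ρ_C + 2·0.43, so 0.8427 = (0.71 + ρ_C + 0.86) / 2.860.
ρ_C = 0.8427·2.860 − 0.71 − 0.86 = 0.840.

0.840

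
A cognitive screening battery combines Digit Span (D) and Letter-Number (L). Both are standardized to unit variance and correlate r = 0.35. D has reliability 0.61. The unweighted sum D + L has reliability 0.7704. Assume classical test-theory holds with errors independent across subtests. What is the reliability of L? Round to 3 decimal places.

Var(D+L) = 2 + 2·0.35 = 2.700.
True-score variance = ρ_D + ρ_L + 2·0.35, so 0.7704 = (0.61 + ρ_L + 0.70) / 2.700.
ρ_L = 0.7704·2.700 − 0.61 − 0.70 = 0.770.

0.770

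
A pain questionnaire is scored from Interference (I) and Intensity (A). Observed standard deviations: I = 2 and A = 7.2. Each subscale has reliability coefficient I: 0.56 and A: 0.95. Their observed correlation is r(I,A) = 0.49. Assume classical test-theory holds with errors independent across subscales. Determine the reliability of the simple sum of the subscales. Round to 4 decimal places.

0.9378

Var(I+A) = 2² + 7.2² + 2·[2·7.2·0.49] = 55.84 + 14.112 = 69.952.
With uncorrelated errors the cross-covariances are all true-score covariance, so they carry over unchanged; only the diagonal terms shrink to ρᵢσᵢ².
True-score variance = [2²·0.56 + 7.2²·0.95] + 14.112 = 51.488 + 14.112 = 65.6.
Reliability = 65.6 / 69.952 = 0.9378.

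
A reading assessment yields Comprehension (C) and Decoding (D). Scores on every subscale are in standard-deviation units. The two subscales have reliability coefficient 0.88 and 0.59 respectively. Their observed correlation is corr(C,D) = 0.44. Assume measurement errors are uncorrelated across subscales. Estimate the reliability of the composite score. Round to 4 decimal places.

0.8160

Var(C+D) = 2 + 2·[0.44] = 2 + 0.88 = 2.88.
Because errors are independent across components, Cov(Tᵢ,Tⱼ) = Cov(Xᵢ,Xⱼ); the off-diagonal part of the true-score variance is the same as above.
True-score variance = [0.88 + 0.59] + 0.88 = 1.47 + 0.88 = 2.35.
Reliability = 2.35 / 2.88 = 0.8160.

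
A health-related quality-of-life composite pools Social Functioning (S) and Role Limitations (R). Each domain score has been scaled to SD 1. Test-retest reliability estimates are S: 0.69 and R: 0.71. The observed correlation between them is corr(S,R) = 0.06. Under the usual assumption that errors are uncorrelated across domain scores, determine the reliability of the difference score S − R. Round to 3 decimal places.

0.681

Var(S−R) = 1 + 1 − 2·0.06 = 2 − 0.12 = 1.88.
Because errors are independent across components, Cov(Tᵢ,Tⱼ) = Cov(Xᵢ,Xⱼ); the off-diagonal part of the true-score variance is the same as above.
True-score variance = [0.69 + 0.71] − 0.12 = 1.4 − 0.12 = 1.28.
Reliability = 1.28 / 1.88 = 0.681.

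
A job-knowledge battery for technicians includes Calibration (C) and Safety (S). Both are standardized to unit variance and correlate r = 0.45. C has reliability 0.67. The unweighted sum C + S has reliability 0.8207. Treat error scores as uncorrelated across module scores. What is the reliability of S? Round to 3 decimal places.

Var(C+S) = 2 + 2·0.45 = 2.900.
True-score variance = ρ_C + ρ_S + 2·0.45, so 0.8207 = (0.67 + ρ_S + 0.90) / 2.900.
ρ_S = 0.8207·2.900 − 0.67 − 0.90 = 0.810.

0.810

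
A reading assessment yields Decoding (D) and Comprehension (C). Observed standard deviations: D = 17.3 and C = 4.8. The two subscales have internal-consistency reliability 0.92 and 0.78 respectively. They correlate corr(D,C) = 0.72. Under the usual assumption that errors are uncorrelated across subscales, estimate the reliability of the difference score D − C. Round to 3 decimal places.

Var(D−C) = 17.3² + 4.8² − 2·17.3·4.8·0.72 = 322.33 − 119.578 = 202.752.
Under uncorrelated errors the observed covariances equal the true-score covariances, so only the own-variance terms attenuate.
True-score variance = [17.3²·0.92 + 4.8²·0.78] − 119.578 = 293.318 − 119.578 = 173.74.
Reliability = 173.74 / 202.752 = 0.857.

0.857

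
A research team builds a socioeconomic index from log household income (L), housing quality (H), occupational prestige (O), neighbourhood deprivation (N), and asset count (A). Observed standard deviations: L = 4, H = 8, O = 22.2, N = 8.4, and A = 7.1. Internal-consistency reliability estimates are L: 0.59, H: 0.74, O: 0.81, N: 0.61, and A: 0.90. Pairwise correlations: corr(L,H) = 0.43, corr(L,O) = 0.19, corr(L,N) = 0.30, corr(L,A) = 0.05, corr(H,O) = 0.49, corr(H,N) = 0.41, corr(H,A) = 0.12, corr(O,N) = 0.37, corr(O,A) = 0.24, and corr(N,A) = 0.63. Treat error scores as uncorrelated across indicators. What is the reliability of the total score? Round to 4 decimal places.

0.8859

Var(L+H+O+N+A) = 4² + 8² + 22.2² + 8.4² + 7.1² + 2·[4·8·0.43 + 4·22.2·0.19 + 4·8.4·0.30 + 4·7.1·0.05 + 8·22.2·0.49 + 8·8.4·0.41 + 8·7.1·0.12 + 22.2·8.4·0.37 + 22.2·7.1·0.24 + 8.4·7.1·0.63] = 693.81 + 615.847 = 1309.66.
Under uncorrelated errors the observed covariances equal the true-score covariances, so only the own-variance terms attenuate.
True-score variance = [4²·0.59 + 8²·0.74 + 22.2²·0.81 + 8.4²·0.61 + 7.1²·0.90] + 615.847 = 544.411 + 615.847 = 1160.26.
Reliability = 1160.26 / 1309.66 = 0.8859.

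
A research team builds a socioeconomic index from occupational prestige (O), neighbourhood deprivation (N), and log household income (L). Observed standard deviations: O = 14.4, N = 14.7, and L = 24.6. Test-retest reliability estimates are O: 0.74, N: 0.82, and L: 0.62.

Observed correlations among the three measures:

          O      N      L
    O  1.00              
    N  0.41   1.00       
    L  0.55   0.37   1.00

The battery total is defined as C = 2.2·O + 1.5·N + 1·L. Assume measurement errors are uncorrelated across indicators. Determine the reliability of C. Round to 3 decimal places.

Var(C) = 2.2²·14.4² + 1.5²·14.7² + 24.6² + 2·[3.3·14.4·14.7·0.41 + 2.2·14.4·24.6·0.55 + 1.5·14.7·24.6·0.37] = 2094.98 + 1831.47 = 3926.45.
With uncorrelated errors the cross-covariances are all true-score covariance, so they carry over unchanged; only the diagonal terms shrink to ρᵢσᵢ².
True-score variance = [2.2²·14.4²·0.74 + 1.5²·14.7²·0.82 + 24.6²·0.62] + 1831.47 = 1516.57 + 1831.47 = 3348.03.
Reliability = 3348.03 / 3926.45 = 0.853.

0.853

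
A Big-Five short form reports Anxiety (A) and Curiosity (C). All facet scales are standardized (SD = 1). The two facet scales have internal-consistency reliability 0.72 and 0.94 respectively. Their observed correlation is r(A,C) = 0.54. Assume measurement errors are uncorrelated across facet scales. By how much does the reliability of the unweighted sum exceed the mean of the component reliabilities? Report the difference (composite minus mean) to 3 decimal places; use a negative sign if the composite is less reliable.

Var(sum) = 2 + 1.08 = 3.08; true-score variance = 1.66 + 1.08 = 2.74; composite reliability = 0.8896.
Mean component reliability = 0.8300.
Difference = 0.8896 − 0.8300 = 0.060.

0.060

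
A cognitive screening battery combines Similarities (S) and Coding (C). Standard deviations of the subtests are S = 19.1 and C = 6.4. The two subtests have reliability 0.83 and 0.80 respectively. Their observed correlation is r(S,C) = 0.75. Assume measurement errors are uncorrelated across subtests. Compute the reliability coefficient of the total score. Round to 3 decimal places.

0.881

Var(S+C) = 19.1² + 6.4² + 2·[19.1·6.4·0.75] = 405.77 + 183.36 = 589.13.
Under uncorrelated errors the observed covariances equal the true-score covariances, so only the own-variance terms attenuate.
True-score variance = [19.1²·0.83 + 6.4²·0.80] + 183.36 = 335.56 + 183.36 = 518.92.
Reliability = 518.92 / 589.13 = 0.881.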